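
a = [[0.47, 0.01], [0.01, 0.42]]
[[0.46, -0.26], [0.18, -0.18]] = a @ [[0.96, -0.54], [0.41, -0.42]]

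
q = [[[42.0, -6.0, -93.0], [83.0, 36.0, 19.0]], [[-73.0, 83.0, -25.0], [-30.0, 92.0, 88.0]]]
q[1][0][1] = 83.0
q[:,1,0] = [83.0, -30.0]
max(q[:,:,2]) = 88.0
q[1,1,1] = 92.0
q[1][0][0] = -73.0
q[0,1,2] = 19.0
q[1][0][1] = 83.0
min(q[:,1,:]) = -30.0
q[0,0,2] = -93.0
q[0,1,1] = 36.0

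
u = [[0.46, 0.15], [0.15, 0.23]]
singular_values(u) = [0.53, 0.16]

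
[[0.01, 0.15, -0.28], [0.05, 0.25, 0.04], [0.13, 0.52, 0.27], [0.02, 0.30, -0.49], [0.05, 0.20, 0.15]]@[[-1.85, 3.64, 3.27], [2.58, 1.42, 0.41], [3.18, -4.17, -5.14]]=[[-0.52,1.42,1.53],[0.68,0.37,0.06],[1.96,0.09,-0.75],[-0.82,2.54,2.71],[0.90,-0.16,-0.53]]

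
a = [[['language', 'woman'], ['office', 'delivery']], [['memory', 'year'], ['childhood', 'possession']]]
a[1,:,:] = [['memory', 'year'], ['childhood', 'possession']]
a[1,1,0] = 'childhood'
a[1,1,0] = 'childhood'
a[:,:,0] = [['language', 'office'], ['memory', 'childhood']]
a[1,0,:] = ['memory', 'year']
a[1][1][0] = 'childhood'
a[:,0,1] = ['woman', 'year']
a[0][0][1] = 'woman'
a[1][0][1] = 'year'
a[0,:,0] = ['language', 'office']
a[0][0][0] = 'language'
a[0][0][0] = 'language'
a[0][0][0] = 'language'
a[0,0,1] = 'woman'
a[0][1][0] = 'office'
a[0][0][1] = 'woman'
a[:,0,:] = [['language', 'woman'], ['memory', 'year']]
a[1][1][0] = 'childhood'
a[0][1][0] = 'office'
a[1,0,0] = 'memory'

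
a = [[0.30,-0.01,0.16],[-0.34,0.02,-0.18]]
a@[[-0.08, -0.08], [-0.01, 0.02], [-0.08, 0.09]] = [[-0.04,-0.01], [0.04,0.01]]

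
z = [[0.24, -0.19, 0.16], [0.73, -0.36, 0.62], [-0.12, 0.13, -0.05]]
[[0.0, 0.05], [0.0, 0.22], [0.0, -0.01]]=z @ [[0.0, 0.04], [0.00, 0.11], [0.00, 0.37]]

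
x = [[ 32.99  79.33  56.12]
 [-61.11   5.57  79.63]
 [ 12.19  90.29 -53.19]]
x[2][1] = 90.29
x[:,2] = [56.12, 79.63, -53.19]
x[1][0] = -61.11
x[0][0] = 32.99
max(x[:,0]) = 32.99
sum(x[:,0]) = -15.929999999999998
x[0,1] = 79.33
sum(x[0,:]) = 168.44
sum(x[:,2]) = 82.56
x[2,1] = 90.29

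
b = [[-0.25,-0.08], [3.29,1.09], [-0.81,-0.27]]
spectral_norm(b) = 3.58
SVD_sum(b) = [[-0.25,-0.08], [3.29,1.09], [-0.81,-0.27]] + [[-0.00,  0.0], [0.0,  -0.0], [0.0,  -0.00]]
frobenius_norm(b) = 3.58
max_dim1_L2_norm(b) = 3.47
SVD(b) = [[-0.07, -0.87], [0.97, 0.05], [-0.24, 0.49]] @ diag([3.5791186628663256, 0.003097922201513747]) @ [[0.95, 0.31], [0.31, -0.95]]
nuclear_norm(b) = 3.58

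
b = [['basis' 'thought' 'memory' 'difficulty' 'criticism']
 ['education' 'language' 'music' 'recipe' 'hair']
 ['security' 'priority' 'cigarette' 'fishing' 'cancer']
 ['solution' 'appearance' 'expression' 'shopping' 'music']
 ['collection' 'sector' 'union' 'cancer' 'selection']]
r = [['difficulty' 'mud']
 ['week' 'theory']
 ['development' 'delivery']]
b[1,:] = ['education', 'language', 'music', 'recipe', 'hair']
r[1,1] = 'theory'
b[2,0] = 'security'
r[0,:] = ['difficulty', 'mud']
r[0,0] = 'difficulty'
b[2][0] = 'security'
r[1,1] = 'theory'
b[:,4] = ['criticism', 'hair', 'cancer', 'music', 'selection']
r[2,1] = 'delivery'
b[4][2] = 'union'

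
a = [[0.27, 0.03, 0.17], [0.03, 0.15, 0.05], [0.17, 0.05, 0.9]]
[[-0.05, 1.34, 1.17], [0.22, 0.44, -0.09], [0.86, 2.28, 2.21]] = a @ [[-1.02, 3.7, 3.34],  [1.31, 1.62, -1.92],  [1.07, 1.74, 1.93]]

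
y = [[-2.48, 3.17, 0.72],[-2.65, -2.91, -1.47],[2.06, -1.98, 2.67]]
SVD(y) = [[0.74, 0.22, -0.64], [-0.04, -0.93, -0.37], [-0.67, 0.30, -0.68]] @ diag([5.0502855823203525, 4.4360003168060125, 2.11627425592812]) @ [[-0.62, 0.75, -0.24], [0.57, 0.63, 0.52], [0.54, 0.19, -0.82]]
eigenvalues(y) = [(3.13+0j), (-2.93+2.57j), (-2.93-2.57j)]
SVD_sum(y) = [[-2.30, 2.81, -0.89], [0.12, -0.15, 0.05], [2.09, -2.55, 0.81]] + [[0.55, 0.61, 0.51], [-2.35, -2.61, -2.15], [0.75, 0.83, 0.69]] + [[-0.73, -0.25, 1.10], [-0.42, -0.14, 0.63], [-0.78, -0.27, 1.18]]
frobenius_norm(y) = 7.05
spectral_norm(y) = 5.05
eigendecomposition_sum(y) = [[-0.01+0.00j, 0.00+0.00j, -0.02+0.00j], [(-0.31+0j), (0.08+0j), -0.73+0.00j], [(1.28+0j), -0.33+0.00j, (3.06+0j)]] + [[-1.24+1.55j,1.58+1.80j,(0.37+0.44j)],[-1.17-1.05j,-1.49+1.17j,-0.37+0.27j],[0.39-0.76j,(-0.82-0.63j),-0.20-0.16j]] + [[(-1.24-1.55j), (1.58-1.8j), 0.37-0.44j], [-1.17+1.05j, -1.49-1.17j, (-0.37-0.27j)], [0.39+0.76j, -0.82+0.63j, -0.20+0.16j]]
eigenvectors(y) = [[-0.01+0.00j, (-0.74+0j), -0.74-0.00j], [(-0.23+0j), (0.03-0.59j), 0.03+0.59j], [0.97+0.00j, 0.31-0.06j, (0.31+0.06j)]]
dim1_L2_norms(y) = [4.09, 4.2, 3.91]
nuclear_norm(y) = 11.60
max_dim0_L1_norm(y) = 8.06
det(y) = 47.41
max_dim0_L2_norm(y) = 4.74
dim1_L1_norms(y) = [6.37, 7.03, 6.71]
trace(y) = -2.72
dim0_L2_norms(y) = [4.17, 4.74, 3.13]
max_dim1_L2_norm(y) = 4.2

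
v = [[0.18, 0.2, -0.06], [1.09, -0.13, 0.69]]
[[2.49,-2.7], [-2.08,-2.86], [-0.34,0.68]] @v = [[-2.49,  0.85,  -2.01],[-3.49,  -0.04,  -1.85],[0.68,  -0.16,  0.49]]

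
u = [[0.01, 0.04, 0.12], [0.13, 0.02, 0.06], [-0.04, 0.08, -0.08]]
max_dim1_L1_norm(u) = 0.21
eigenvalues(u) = [(0.12+0j), (-0.09+0.08j), (-0.09-0.08j)]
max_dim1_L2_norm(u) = 0.14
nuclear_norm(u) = 0.37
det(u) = 0.00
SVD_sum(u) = [[0.06,-0.0,0.08], [0.08,-0.0,0.1], [-0.06,0.0,-0.07]] + [[-0.05, -0.01, 0.04],[0.05, 0.01, -0.04],[0.02, 0.0, -0.02]] + [[-0.01, 0.05, 0.01], [-0.00, 0.01, 0.0], [-0.01, 0.07, 0.01]]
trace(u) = -0.05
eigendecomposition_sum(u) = [[0.04-0.00j, (0.04+0j), 0.04+0.00j], [0.06-0.00j, 0.07+0.00j, 0.06+0.00j], [(0.02-0j), (0.02+0j), 0.01+0.00j]] + [[(-0.01+0.04j),-0.00-0.03j,0.04+0.02j], [0.04-0.00j,(-0.02+0.01j),0.00-0.04j], [(-0.03-0.04j),0.03+0.02j,(-0.05+0.02j)]] + [[-0.01-0.04j,-0.00+0.03j,(0.04-0.02j)], [0.04+0.00j,(-0.02-0.01j),0.04j], [(-0.03+0.04j),0.03-0.02j,-0.05-0.02j]]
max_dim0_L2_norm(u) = 0.16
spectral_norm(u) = 0.18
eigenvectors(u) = [[(-0.53+0j),(0.36+0.46j),(0.36-0.46j)], [(-0.82+0j),(0.23-0.41j),0.23+0.41j], [(-0.22+0j),-0.66+0.00j,(-0.66-0j)]]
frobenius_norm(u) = 0.23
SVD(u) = [[-0.54, 0.63, 0.56], [-0.69, -0.71, 0.13], [0.48, -0.32, 0.82]] @ diag([0.18451940551638946, 0.09473285520965913, 0.09153291829557288]) @ [[-0.62, 0.02, -0.78], [-0.78, -0.15, 0.61], [-0.11, 0.99, 0.11]]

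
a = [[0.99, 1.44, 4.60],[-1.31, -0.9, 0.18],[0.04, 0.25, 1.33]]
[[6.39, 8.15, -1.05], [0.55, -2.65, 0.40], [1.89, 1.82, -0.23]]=a@[[0.89, 1.55, -0.24],  [-1.57, 0.92, -0.12],  [1.69, 1.15, -0.14]]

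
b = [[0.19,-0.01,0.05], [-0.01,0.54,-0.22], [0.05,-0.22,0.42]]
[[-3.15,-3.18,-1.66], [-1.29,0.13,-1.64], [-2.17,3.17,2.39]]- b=[[-3.34, -3.17, -1.71], [-1.28, -0.41, -1.42], [-2.22, 3.39, 1.97]]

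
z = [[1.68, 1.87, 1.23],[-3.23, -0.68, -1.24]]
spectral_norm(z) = 4.32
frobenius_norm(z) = 4.50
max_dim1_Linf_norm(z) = 3.23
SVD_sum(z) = [[2.17, 1.01, 1.05], [-2.86, -1.33, -1.38]] + [[-0.49, 0.86, 0.18], [-0.37, 0.65, 0.14]]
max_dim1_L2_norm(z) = 3.53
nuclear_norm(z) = 5.58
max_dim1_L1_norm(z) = 5.15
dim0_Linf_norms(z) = [3.23, 1.87, 1.24]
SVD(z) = [[-0.60, 0.80], [0.80, 0.6]] @ diag([4.321046074291017, 1.2624027977845242]) @ [[-0.83, -0.39, -0.4], [-0.49, 0.85, 0.18]]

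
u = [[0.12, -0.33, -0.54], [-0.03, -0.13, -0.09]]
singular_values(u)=[0.66, 0.08]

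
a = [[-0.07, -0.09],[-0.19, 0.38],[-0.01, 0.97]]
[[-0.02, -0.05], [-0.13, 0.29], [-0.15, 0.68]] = a@[[0.41, -0.15],  [-0.15, 0.70]]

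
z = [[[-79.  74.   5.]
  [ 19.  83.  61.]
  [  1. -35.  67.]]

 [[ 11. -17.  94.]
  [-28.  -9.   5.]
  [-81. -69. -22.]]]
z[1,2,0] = -81.0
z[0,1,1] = 83.0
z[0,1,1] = 83.0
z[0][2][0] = 1.0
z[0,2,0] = 1.0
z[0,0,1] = 74.0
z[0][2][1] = -35.0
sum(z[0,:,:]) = 196.0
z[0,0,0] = -79.0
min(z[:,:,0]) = -81.0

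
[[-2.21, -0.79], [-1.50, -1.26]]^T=[[-2.21, -1.5], [-0.79, -1.26]]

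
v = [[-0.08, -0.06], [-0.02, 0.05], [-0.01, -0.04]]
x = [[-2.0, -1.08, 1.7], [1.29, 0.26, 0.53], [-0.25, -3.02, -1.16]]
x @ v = [[0.16, -0.00], [-0.11, -0.09], [0.09, -0.09]]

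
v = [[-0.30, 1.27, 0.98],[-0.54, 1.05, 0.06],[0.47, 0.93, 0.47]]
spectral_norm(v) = 2.14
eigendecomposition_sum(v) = [[(-0.37+0j), (0.1-0j), (0.34-0j)],[(-0.13+0j), 0.03-0.00j, (0.12-0j)],[0.28-0.00j, -0.07+0.00j, (-0.25+0j)]] + [[0.03+0.31j, 0.59-0.64j, (0.32+0.11j)],[-0.20+0.06j, 0.51+0.32j, -0.03+0.23j],[(0.1+0.32j), 0.50-0.79j, (0.36+0.05j)]] + [[0.03-0.31j, (0.59+0.64j), (0.32-0.11j)], [-0.20-0.06j, (0.51-0.32j), (-0.03-0.23j)], [0.10-0.32j, 0.50+0.79j, (0.36-0.05j)]]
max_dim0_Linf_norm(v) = 1.27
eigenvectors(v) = [[-0.77+0.00j,(-0.61-0.11j),(-0.61+0.11j)], [-0.27+0.00j,(-0-0.43j),-0.00+0.43j], [(0.58+0j),-0.66+0.00j,(-0.66-0j)]]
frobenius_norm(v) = 2.32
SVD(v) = [[-0.75, 0.03, -0.66], [-0.48, -0.71, 0.51], [-0.46, 0.7, 0.55]] @ diag([2.1359679252916366, 0.7750148009261462, 0.4524301940308001]) @ [[0.13, -0.88, -0.46], [0.91, -0.08, 0.40], [0.39, 0.47, -0.79]]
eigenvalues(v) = [(-0.59+0j), (0.9+0.67j), (0.9-0.67j)]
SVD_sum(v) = [[-0.2, 1.41, 0.74],[-0.13, 0.9, 0.47],[-0.12, 0.86, 0.45]] + [[0.02, -0.0, 0.01],[-0.5, 0.04, -0.22],[0.5, -0.04, 0.22]] + [[-0.12, -0.14, 0.24], [0.09, 0.11, -0.18], [0.10, 0.12, -0.2]]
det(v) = -0.75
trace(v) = 1.22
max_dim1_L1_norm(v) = 2.55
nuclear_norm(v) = 3.36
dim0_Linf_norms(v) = [0.54, 1.27, 0.98]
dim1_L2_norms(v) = [1.63, 1.18, 1.14]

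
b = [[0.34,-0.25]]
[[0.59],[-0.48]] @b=[[0.20, -0.15], [-0.16, 0.12]]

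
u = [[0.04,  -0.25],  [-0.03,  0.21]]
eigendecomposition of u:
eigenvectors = [[-0.99, 0.77],  [-0.14, -0.64]]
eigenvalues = [0.0, 0.25]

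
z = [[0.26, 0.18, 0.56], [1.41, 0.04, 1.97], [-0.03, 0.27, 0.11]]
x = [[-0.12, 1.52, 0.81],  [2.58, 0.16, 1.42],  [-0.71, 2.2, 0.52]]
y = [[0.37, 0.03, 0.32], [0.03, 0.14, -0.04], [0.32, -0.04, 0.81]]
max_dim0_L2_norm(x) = 2.68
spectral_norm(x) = 2.98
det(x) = 1.48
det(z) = 0.04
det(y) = 0.03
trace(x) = 0.56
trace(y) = 1.32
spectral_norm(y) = 0.98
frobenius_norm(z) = 2.52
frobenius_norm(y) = 1.01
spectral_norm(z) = 2.50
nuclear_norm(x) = 6.05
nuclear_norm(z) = 2.89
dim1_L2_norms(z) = [0.64, 2.42, 0.29]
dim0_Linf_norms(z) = [1.41, 0.27, 1.97]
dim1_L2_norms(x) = [1.73, 2.95, 2.37]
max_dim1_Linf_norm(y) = 0.81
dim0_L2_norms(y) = [0.49, 0.15, 0.87]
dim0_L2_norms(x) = [2.68, 2.68, 1.72]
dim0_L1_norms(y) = [0.72, 0.21, 1.17]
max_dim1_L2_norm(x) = 2.95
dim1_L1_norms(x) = [2.45, 4.16, 3.43]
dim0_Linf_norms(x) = [2.58, 2.2, 1.42]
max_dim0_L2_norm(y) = 0.87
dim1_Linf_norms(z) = [0.56, 1.97, 0.27]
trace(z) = 0.41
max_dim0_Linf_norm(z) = 1.97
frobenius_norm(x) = 4.16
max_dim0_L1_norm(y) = 1.17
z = x @ y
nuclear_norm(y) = 1.32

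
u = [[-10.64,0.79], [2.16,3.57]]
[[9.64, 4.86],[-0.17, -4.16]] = u@[[-0.87, -0.52], [0.48, -0.85]]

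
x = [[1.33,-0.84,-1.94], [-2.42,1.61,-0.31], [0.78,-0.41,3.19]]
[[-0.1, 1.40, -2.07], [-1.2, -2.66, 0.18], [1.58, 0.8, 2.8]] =x @ [[0.78, 0.54, -0.32], [0.50, -0.84, -0.19], [0.37, 0.01, 0.93]]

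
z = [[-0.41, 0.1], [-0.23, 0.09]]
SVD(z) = [[-0.86, -0.50], [-0.5, 0.86]] @ diag([0.4881487257530138, 0.028474928370565703]) @ [[0.96, -0.27], [0.27, 0.96]]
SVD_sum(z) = [[-0.41, 0.11], [-0.24, 0.07]] + [[-0.00, -0.01], [0.01, 0.02]]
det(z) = -0.01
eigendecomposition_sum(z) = [[-0.41, 0.09], [-0.21, 0.05]] + [[-0.0,0.01], [-0.02,0.04]]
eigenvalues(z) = [-0.36, 0.04]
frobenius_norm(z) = 0.49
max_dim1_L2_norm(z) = 0.42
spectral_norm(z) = 0.49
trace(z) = -0.32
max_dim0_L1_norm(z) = 0.64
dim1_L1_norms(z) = [0.51, 0.32]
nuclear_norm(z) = 0.52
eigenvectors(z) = [[-0.89,-0.22], [-0.46,-0.98]]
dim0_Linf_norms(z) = [0.41, 0.1]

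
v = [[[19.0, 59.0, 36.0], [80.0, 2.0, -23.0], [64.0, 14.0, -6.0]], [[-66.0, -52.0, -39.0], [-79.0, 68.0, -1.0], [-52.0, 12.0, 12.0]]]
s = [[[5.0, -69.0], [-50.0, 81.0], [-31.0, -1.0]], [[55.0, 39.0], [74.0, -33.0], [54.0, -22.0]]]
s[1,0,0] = 55.0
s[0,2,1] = -1.0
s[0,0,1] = -69.0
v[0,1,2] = -23.0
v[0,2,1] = 14.0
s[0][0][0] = 5.0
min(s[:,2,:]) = -31.0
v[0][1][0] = 80.0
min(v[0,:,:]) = -23.0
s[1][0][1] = 39.0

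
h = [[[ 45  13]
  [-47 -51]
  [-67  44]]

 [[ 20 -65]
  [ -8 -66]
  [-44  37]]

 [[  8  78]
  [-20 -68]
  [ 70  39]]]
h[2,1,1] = -68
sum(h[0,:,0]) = -69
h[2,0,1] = 78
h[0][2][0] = -67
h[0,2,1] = 44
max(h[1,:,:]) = 37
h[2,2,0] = 70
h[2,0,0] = 8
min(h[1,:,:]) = -66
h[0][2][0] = -67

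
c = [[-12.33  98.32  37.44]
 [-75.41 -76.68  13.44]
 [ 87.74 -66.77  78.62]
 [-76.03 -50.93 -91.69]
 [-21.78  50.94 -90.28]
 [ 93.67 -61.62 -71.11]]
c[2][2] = 78.62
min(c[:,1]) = -76.68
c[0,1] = 98.32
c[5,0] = 93.67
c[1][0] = -75.41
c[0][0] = -12.33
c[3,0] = -76.03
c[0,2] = 37.44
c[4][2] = -90.28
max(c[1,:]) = 13.44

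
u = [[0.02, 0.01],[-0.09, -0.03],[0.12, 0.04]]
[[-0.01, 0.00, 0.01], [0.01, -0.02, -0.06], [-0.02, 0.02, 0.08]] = u@[[0.23, 0.23, 1.06],  [-1.16, -0.15, -1.18]]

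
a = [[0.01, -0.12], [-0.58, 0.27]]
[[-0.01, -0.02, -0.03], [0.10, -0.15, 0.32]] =a @ [[-0.15,0.36,-0.46], [0.03,0.21,0.20]]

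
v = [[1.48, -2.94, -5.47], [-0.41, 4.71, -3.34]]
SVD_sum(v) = [[1.10, -0.77, -5.83], [0.47, -0.33, -2.50]] + [[0.38, -2.17, 0.36], [-0.88, 5.04, -0.84]]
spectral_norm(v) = 6.51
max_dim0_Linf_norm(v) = 5.47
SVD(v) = [[-0.92,-0.39], [-0.39,0.92]] @ diag([6.511019584681047, 5.645292195086081]) @ [[-0.18, 0.13, 0.97], [-0.17, 0.97, -0.16]]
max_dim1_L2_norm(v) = 6.38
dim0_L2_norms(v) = [1.54, 5.55, 6.41]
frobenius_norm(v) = 8.62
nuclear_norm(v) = 12.16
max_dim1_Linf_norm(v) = 5.47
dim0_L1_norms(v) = [1.89, 7.65, 8.81]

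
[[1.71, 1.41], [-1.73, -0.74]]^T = [[1.71,-1.73], [1.41,-0.74]]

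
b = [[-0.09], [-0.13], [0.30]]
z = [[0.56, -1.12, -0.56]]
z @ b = [[-0.07]]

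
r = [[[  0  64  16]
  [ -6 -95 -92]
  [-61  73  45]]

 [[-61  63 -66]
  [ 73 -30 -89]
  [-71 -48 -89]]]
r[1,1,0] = 73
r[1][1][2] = -89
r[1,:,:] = [[-61, 63, -66], [73, -30, -89], [-71, -48, -89]]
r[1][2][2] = -89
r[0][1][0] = -6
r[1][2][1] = -48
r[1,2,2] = -89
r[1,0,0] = -61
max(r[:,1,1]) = -30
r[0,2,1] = 73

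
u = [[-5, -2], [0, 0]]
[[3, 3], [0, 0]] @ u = [[-15, -6], [0, 0]]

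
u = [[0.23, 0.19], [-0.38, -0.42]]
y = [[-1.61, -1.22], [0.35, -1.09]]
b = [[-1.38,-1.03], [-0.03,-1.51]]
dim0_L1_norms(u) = [0.61, 0.61]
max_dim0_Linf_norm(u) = 0.42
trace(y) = -2.70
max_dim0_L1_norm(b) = 2.54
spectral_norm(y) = 2.07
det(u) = -0.02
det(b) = 2.05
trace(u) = -0.19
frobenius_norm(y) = 2.32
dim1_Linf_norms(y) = [1.61, 1.09]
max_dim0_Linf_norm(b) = 1.51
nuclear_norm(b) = 3.06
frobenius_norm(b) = 2.29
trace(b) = -2.89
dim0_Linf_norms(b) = [1.38, 1.51]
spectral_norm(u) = 0.64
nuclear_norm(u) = 0.68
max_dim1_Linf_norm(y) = 1.61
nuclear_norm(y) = 3.12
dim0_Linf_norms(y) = [1.61, 1.22]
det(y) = 2.18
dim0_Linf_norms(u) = [0.38, 0.42]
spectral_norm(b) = 2.06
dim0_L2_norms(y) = [1.65, 1.64]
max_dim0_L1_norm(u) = 0.61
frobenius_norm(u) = 0.64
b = y + u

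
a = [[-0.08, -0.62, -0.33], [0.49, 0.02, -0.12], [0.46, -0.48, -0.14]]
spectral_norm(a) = 0.91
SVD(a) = [[0.65, -0.63, -0.42], [0.27, 0.71, -0.65], [0.71, 0.31, 0.63]] @ diag([0.9116734574571993, 0.6045179591976032, 0.14003408147876314]) @ [[0.45, -0.81, -0.38],  [0.89, 0.43, 0.13],  [0.06, -0.4, 0.92]]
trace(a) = -0.20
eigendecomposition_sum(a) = [[(-0.04+0.35j), (-0.31-0.07j), -0.17-0.06j], [(0.23+0j), -0.02+0.20j, -0.03+0.11j], [(0.26+0.18j), -0.18+0.21j, -0.12+0.10j]] + [[-0.04-0.35j,-0.31+0.07j,-0.17+0.06j],[(0.23-0j),(-0.02-0.2j),(-0.03-0.11j)],[0.26-0.18j,(-0.18-0.21j),(-0.12-0.1j)]] + [[(-0-0j), (-0.01-0j), (0.01-0j)],[(0.03+0j), (0.07+0j), (-0.06+0j)],[-0.05-0.00j, (-0.12-0j), (0.1-0j)]]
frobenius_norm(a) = 1.10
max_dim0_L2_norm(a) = 0.78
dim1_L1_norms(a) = [1.03, 0.63, 1.08]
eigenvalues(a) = [(-0.18+0.66j), (-0.18-0.66j), (0.17+0j)]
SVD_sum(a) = [[0.27, -0.48, -0.22], [0.11, -0.20, -0.09], [0.29, -0.52, -0.25]] + [[-0.34, -0.17, -0.05], [0.38, 0.19, 0.06], [0.16, 0.08, 0.02]] + [[-0.00, 0.02, -0.05], [-0.01, 0.04, -0.08], [0.00, -0.04, 0.08]]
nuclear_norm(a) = 1.66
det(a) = 0.08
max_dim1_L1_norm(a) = 1.08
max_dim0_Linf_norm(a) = 0.62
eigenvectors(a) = [[(0.67+0j), (0.67-0j), (0.07+0j)], [(-0.04-0.44j), (-0.04+0.44j), (-0.49+0j)], [0.29-0.52j, 0.29+0.52j, (0.87+0j)]]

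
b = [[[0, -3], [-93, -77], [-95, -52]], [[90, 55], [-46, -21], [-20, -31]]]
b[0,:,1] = [-3, -77, -52]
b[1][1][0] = -46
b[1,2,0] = -20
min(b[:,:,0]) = -95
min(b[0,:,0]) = -95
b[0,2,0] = -95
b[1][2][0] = -20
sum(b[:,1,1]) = -98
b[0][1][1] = -77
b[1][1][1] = -21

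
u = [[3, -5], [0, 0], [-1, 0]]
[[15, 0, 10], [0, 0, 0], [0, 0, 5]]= u @ [[0, 0, -5], [-3, 0, -5]]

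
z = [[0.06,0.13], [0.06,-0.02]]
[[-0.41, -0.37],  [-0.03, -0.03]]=z@[[-1.36, -1.23], [-2.50, -2.25]]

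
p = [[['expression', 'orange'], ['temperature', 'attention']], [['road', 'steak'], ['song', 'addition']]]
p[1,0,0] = 'road'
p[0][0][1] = 'orange'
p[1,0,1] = 'steak'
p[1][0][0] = 'road'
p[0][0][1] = 'orange'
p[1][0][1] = 'steak'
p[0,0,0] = 'expression'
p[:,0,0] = ['expression', 'road']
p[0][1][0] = 'temperature'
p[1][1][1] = 'addition'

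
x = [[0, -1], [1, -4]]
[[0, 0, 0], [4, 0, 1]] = x @ [[4, 0, 1], [0, 0, 0]]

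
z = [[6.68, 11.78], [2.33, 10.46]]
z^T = [[6.68, 2.33], [11.78, 10.46]]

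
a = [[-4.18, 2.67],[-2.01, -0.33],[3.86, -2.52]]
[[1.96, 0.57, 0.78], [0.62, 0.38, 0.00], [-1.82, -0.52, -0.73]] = a @ [[-0.34, -0.18, -0.04],[0.20, -0.07, 0.23]]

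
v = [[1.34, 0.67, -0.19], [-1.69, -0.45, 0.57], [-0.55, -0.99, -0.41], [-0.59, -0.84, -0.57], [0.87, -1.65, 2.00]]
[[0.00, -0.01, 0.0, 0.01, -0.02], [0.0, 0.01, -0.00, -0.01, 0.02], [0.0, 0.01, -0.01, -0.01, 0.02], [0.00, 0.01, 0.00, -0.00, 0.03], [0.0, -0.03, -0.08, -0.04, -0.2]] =v @ [[0.0,-0.01,-0.01,-0.00,-0.04], [0.0,0.00,0.02,0.01,0.03], [0.0,-0.01,-0.02,-0.01,-0.06]]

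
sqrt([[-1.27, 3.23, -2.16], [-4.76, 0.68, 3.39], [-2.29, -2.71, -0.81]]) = [[0.85+0.81j, (0.96-0.08j), -0.88+0.84j], [-1.43+0.16j, 1.66-0.02j, (0.94+0.16j)], [(-0.95+0.95j), -0.76-0.10j, (0.93+1j)]]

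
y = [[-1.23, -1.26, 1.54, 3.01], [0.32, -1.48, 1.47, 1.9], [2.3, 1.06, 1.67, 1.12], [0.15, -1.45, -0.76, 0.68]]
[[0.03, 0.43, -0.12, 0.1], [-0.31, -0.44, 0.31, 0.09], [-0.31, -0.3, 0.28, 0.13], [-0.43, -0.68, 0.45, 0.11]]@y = [[-0.16,-0.95,0.40,0.84], [0.97,1.24,-0.67,-1.36], [0.95,0.94,-0.55,-1.1], [1.36,1.87,-0.99,-2.01]]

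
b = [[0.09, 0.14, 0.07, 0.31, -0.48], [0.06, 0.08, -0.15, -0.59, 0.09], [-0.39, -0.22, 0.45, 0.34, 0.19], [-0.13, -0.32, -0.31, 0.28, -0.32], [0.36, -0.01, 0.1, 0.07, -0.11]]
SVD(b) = [[0.37, 0.54, 0.38, 0.61, 0.24], [-0.64, -0.04, -0.18, 0.26, 0.7], [0.56, -0.68, 0.04, 0.06, 0.47], [0.38, 0.42, -0.76, -0.21, 0.25], [0.02, 0.27, 0.49, -0.71, 0.42]] @ diag([0.9387919277452981, 0.7626940640178344, 0.5324948340402211, 0.27846215077043046, 0.17684898478931133]) @ [[-0.28,-0.26,0.27,0.84,-0.27], [0.47,0.11,-0.48,0.12,-0.73], [0.53,0.5,0.67,0.11,-0.00], [-0.65,0.61,0.09,-0.19,-0.41], [0.0,-0.54,0.49,-0.48,-0.49]]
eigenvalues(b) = [(0.53+0.27j), (0.53-0.27j), (-0.01+0.46j), (-0.01-0.46j), (-0.25+0j)]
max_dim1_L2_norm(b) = 0.74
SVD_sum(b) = [[-0.1, -0.09, 0.10, 0.29, -0.09], [0.17, 0.16, -0.16, -0.50, 0.16], [-0.15, -0.14, 0.14, 0.44, -0.14], [-0.10, -0.09, 0.1, 0.3, -0.09], [-0.0, -0.0, 0.00, 0.01, -0.00]] + [[0.19, 0.05, -0.20, 0.05, -0.3],  [-0.01, -0.00, 0.01, -0.0, 0.02],  [-0.24, -0.06, 0.25, -0.06, 0.38],  [0.15, 0.04, -0.15, 0.04, -0.23],  [0.10, 0.02, -0.1, 0.02, -0.15]] + [[0.11, 0.10, 0.14, 0.02, -0.00], [-0.05, -0.05, -0.06, -0.01, 0.00], [0.01, 0.01, 0.01, 0.0, -0.00], [-0.22, -0.20, -0.27, -0.05, 0.0], [0.14, 0.13, 0.18, 0.03, -0.0]] + [[-0.11, 0.1, 0.01, -0.03, -0.07], [-0.05, 0.04, 0.01, -0.01, -0.03], [-0.01, 0.01, 0.0, -0.00, -0.01], [0.04, -0.04, -0.01, 0.01, 0.02], [0.13, -0.12, -0.02, 0.04, 0.08]] + [[0.0, -0.02, 0.02, -0.02, -0.02], [0.0, -0.07, 0.06, -0.06, -0.06], [0.0, -0.04, 0.04, -0.04, -0.04], [0.00, -0.02, 0.02, -0.02, -0.02], [0.00, -0.04, 0.04, -0.04, -0.04]]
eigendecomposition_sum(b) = [[-0.01-0.03j, -0.03-0.05j, -0.06+0.03j, 0.04+0.06j, (-0.03+0.01j)], [0.10+0.01j, (0.16-0.03j), (-0-0.18j), (-0.21+0.04j), 0.01-0.09j], [-0.10+0.12j, (-0.11+0.23j), 0.23+0.16j, (0.14-0.3j), (0.1+0.1j)], [(-0.05-0.09j), -0.12-0.11j, (-0.15+0.11j), (0.15+0.15j), -0.08+0.04j], [-0.03+0.00j, -0.04+0.02j, 0.01+0.05j, 0.06-0.02j, 0.03j]] + [[-0.01+0.03j, -0.03+0.05j, (-0.06-0.03j), 0.04-0.06j, (-0.03-0.01j)], [0.10-0.01j, 0.16+0.03j, -0.00+0.18j, (-0.21-0.04j), 0.01+0.09j], [-0.10-0.12j, (-0.11-0.23j), (0.23-0.16j), 0.14+0.30j, (0.1-0.1j)], [(-0.05+0.09j), -0.12+0.11j, (-0.15-0.11j), 0.15-0.15j, -0.08-0.04j], [(-0.03-0j), -0.04-0.02j, 0.01-0.05j, (0.06+0.02j), -0.03j]] + [[(0.05+0.25j), (0.08+0.07j), 0.09+0.05j, 0.10-0.02j, -0.22+0.03j], [-0.07-0.08j, (-0.04-0.01j), (-0.04-0j), -0.03+0.03j, 0.07-0.05j], [(-0.09+0.03j), -0.02+0.03j, -0.02+0.03j, (0.01+0.04j), -0.02-0.08j], [-0.01+0.06j, (0.01+0.02j), 0.01+0.02j, (0.02+0j), -0.05-0.01j], [(0.21+0.02j), 0.08-0.05j, (0.06-0.05j), 0.01-0.09j, -0.03+0.18j]] + [[(0.05-0.25j),(0.08-0.07j),(0.09-0.05j),(0.1+0.02j),-0.22-0.03j], [(-0.07+0.08j),(-0.04+0.01j),-0.04+0.00j,(-0.03-0.03j),(0.07+0.05j)], [-0.09-0.03j,-0.02-0.03j,-0.02-0.03j,0.01-0.04j,(-0.02+0.08j)], [(-0.01-0.06j),(0.01-0.02j),(0.01-0.02j),0.02-0.00j,(-0.05+0.01j)], [0.21-0.02j,0.08+0.05j,0.06+0.05j,(0.01+0.09j),-0.03-0.18j]] + [[0.00-0.00j, 0.04-0.00j, (0.02+0j), 0.03+0.00j, (0.02-0j)], [-0.01+0.00j, -0.15+0.00j, -0.07-0.00j, -0.11-0.00j, -0.08+0.00j], [0.00-0.00j, (0.05-0j), (0.02+0j), 0.03+0.00j, (0.02-0j)], [(-0+0j), -0.11+0.00j, (-0.05-0j), (-0.08-0j), -0.06+0.00j], [(-0+0j), (-0.08+0j), (-0.04-0j), -0.06-0.00j, (-0.04+0j)]]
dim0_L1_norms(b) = [1.03, 0.77, 1.08, 1.59, 1.19]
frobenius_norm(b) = 1.36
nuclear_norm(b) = 2.69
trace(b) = 0.79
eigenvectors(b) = [[-0.09+0.14j, (-0.09-0.14j), (-0.7+0j), (-0.7-0j), (-0.17+0j)], [(-0.27-0.38j), (-0.27+0.38j), (0.25-0.13j), 0.25+0.13j, (0.72+0j)], [(0.72+0j), (0.72-0j), (-0.02-0.26j), (-0.02+0.26j), -0.21+0.00j], [(-0.15+0.44j), (-0.15-0.44j), (-0.16-0.07j), -0.16+0.07j, 0.50+0.00j], [(0.09+0.09j), 0.09-0.09j, -0.18+0.55j, (-0.18-0.55j), 0.38+0.00j]]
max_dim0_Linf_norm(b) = 0.59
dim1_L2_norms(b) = [0.6, 0.62, 0.74, 0.63, 0.4]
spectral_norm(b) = 0.94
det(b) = -0.02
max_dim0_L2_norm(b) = 0.8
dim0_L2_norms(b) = [0.56, 0.42, 0.58, 0.8, 0.62]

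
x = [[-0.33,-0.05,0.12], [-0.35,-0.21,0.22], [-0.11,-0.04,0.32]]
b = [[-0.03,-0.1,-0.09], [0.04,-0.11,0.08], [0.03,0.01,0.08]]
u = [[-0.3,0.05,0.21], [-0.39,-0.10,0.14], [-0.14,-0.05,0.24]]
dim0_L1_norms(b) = [0.1, 0.22, 0.25]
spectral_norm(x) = 0.63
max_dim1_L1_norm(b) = 0.23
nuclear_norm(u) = 0.86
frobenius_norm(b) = 0.22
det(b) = 0.00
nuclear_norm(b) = 0.31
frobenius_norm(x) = 0.68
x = b + u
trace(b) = -0.06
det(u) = 0.01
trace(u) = -0.16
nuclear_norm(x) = 0.95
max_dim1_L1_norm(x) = 0.78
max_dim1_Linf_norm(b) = 0.11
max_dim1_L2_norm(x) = 0.46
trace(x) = -0.22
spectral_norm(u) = 0.60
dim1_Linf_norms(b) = [0.1, 0.11, 0.08]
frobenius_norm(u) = 0.63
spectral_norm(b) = 0.16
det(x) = 0.01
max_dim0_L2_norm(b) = 0.15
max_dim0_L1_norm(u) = 0.83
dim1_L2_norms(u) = [0.37, 0.43, 0.28]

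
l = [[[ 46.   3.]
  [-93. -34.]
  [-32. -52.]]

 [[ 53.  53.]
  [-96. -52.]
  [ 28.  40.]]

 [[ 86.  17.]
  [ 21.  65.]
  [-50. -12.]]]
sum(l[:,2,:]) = -78.0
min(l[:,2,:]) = -52.0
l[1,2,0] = 28.0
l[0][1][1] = -34.0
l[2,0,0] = 86.0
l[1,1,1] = -52.0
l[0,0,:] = [46.0, 3.0]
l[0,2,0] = -32.0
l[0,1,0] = -93.0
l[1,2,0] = 28.0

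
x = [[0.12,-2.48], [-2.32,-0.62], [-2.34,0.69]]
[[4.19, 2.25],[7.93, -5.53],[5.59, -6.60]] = x @ [[-2.93, 2.59], [-1.83, -0.78]]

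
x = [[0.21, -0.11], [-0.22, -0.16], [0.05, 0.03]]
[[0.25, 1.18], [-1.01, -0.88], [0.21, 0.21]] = x @[[2.62, 4.93], [2.72, -1.31]]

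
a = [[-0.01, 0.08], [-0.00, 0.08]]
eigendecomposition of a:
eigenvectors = [[1.0,  0.66], [0.00,  0.75]]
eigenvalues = [-0.01, 0.08]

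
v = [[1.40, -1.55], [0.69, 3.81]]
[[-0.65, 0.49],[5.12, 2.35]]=v @[[0.85, 0.86], [1.19, 0.46]]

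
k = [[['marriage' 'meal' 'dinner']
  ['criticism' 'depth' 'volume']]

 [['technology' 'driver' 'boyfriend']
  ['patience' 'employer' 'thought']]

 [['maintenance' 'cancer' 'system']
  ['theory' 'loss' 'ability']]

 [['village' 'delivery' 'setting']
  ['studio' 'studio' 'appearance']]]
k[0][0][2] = 'dinner'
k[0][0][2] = 'dinner'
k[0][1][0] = 'criticism'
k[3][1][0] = 'studio'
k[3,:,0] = ['village', 'studio']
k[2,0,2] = 'system'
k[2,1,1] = 'loss'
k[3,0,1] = 'delivery'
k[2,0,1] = 'cancer'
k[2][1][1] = 'loss'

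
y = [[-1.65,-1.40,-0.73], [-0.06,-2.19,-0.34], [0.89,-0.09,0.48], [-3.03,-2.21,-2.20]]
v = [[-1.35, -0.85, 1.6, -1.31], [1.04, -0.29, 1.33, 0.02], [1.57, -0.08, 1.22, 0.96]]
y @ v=[[-0.37, 1.87, -5.39, 1.43], [-2.73, 0.71, -3.42, -0.29], [-0.54, -0.77, 1.89, -0.71], [-1.66, 3.39, -10.47, 1.81]]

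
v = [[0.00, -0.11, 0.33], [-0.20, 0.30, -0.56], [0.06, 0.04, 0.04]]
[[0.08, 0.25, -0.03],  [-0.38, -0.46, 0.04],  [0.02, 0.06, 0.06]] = v @ [[0.79, 0.31, 0.48], [-0.7, 0.22, 0.69], [0.02, 0.83, 0.13]]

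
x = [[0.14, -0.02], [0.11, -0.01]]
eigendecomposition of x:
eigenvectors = [[0.77, 0.15], [0.64, 0.99]]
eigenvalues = [0.12, 0.01]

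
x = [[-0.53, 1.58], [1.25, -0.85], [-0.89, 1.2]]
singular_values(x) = [2.6, 0.72]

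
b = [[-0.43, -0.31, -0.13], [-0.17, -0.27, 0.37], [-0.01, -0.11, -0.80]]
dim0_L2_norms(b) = [0.46, 0.43, 0.89]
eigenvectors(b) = [[(0.72+0j), -0.49-0.26j, -0.49+0.26j], [(-0.69+0j), (-0.64+0j), (-0.64-0j)], [0.11+0.00j, (0.48-0.23j), (0.48+0.23j)]]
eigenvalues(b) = [(-0.15+0j), (-0.67+0.07j), (-0.67-0.07j)]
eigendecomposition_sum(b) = [[-0.06+0.00j, (0.1+0j), (0.07+0j)], [0.06-0.00j, (-0.1-0j), -0.07-0.00j], [-0.01+0.00j, 0.01+0.00j, (0.01+0j)]] + [[-0.18+0.13j, -0.21+0.23j, -0.10+0.59j], [-0.12+0.24j, (-0.09+0.35j), (0.22+0.66j)], [(-0-0.22j), -0.06-0.29j, -0.41-0.41j]] + [[-0.18-0.13j, (-0.21-0.23j), (-0.1-0.59j)],  [-0.12-0.24j, -0.09-0.35j, 0.22-0.66j],  [-0.00+0.22j, -0.06+0.29j, -0.41+0.41j]]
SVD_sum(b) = [[-0.0, -0.01, -0.15],[0.01, 0.02, 0.35],[-0.01, -0.04, -0.80]] + [[-0.38, -0.35, 0.02], [-0.24, -0.22, 0.02], [-0.03, -0.03, 0.00]] + [[-0.04,  0.05,  -0.0],  [0.06,  -0.07,  0.00],  [0.04,  -0.04,  0.0]]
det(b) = -0.07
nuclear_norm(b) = 1.63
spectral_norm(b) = 0.89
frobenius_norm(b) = 1.09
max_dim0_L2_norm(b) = 0.89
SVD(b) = [[0.17, 0.85, -0.5], [-0.40, 0.53, 0.75], [0.9, 0.07, 0.43]] @ diag([0.891783725881951, 0.6144888020228189, 0.12619547710067375]) @ [[-0.02, -0.05, -1.00], [-0.74, -0.67, 0.05], [0.67, -0.74, 0.03]]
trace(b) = -1.50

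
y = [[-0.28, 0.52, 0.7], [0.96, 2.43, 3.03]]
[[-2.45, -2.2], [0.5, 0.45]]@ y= [[-1.43,-6.62,-8.38], [0.29,1.35,1.71]]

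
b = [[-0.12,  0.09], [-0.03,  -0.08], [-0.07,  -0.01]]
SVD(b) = [[-0.94,0.05], [0.13,-0.86], [-0.32,-0.50]] @ diag([0.15997902968046698, 0.09595160270936728]) @ [[0.82,  -0.57], [0.57,  0.82]]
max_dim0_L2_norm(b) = 0.14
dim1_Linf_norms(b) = [0.12, 0.08, 0.07]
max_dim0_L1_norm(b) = 0.22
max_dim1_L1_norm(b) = 0.21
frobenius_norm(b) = 0.19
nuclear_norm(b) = 0.26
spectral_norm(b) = 0.16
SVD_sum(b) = [[-0.12, 0.09], [0.02, -0.01], [-0.04, 0.03]] + [[0.00, 0.00],[-0.05, -0.07],[-0.03, -0.04]]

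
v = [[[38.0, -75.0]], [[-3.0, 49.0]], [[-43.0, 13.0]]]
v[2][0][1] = 13.0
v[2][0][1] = 13.0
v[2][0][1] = 13.0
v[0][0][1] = -75.0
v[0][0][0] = 38.0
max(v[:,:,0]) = 38.0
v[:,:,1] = [[-75.0], [49.0], [13.0]]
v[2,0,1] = 13.0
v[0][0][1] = -75.0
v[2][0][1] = 13.0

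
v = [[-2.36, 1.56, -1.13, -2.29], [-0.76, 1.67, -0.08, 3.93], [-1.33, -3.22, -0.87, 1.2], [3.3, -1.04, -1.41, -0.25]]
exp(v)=[[1.46,3.34,-1.36,2.80], [4.87,10.6,-4.70,8.02], [-3.83,-8.94,3.81,-7.05], [1.49,4.13,-1.64,2.81]]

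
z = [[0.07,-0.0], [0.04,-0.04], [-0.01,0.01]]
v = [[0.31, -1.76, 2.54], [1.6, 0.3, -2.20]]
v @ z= [[-0.07, 0.10], [0.15, -0.03]]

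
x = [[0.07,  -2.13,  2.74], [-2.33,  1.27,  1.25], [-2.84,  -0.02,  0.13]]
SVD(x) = [[0.17, -0.99, 0.02],[0.71, 0.11, -0.69],[0.68, 0.13, 0.72]] @ diag([3.8981667161428217, 3.4586452337621743, 1.2564511133070335]) @ [[-0.92, 0.14, 0.37], [-0.20, 0.64, -0.74], [-0.34, -0.75, -0.57]]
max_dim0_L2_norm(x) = 3.67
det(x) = 16.94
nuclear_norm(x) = 8.61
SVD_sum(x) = [[-0.61,0.09,0.24], [-2.55,0.38,1.03], [-2.44,0.36,0.98]] + [[0.69,-2.20,2.51], [-0.07,0.24,-0.27], [-0.09,0.3,-0.34]] + [[-0.01, -0.02, -0.02], [0.30, 0.66, 0.49], [-0.31, -0.68, -0.51]]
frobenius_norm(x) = 5.36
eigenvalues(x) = [(-0.6+2.44j), (-0.6-2.44j), (2.68+0j)]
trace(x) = 1.47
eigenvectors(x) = [[(-0.17+0.57j), (-0.17-0.57j), (-0.33+0j)], [(-0.26+0.37j), -0.26-0.37j, (0.87+0j)], [-0.66+0.00j, (-0.66-0j), (0.36+0j)]]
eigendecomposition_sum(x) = [[-0.25+0.95j, (-0.63+0.27j), (1.27+0.22j)],  [-0.41+0.63j, -0.52+0.05j, (0.88+0.46j)],  [-1.10+0.03j, (-0.49-0.59j), 0.17+1.44j]] + [[(-0.25-0.95j), (-0.63-0.27j), 1.27-0.22j], [-0.41-0.63j, (-0.52-0.05j), 0.88-0.46j], [(-1.1-0.03j), -0.49+0.59j, 0.17-1.44j]] + [[0.58+0.00j,  -0.88+0.00j,  (0.19-0j)], [-1.52-0.00j,  2.31-0.00j,  (-0.5+0j)], [-0.63-0.00j,  (0.96-0j),  -0.21+0.00j]]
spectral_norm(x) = 3.90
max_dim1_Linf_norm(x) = 2.84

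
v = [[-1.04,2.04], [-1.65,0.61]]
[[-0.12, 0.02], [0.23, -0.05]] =v@ [[-0.20, 0.04], [-0.16, 0.03]]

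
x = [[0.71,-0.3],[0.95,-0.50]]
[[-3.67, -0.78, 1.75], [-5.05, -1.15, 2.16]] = x@[[-4.57,-0.62,3.20], [1.41,1.12,1.75]]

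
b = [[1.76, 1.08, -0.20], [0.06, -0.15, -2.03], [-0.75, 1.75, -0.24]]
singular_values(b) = [2.21, 1.99, 1.82]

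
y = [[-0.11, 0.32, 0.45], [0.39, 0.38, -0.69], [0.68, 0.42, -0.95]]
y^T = [[-0.11, 0.39, 0.68],[0.32, 0.38, 0.42],[0.45, -0.69, -0.95]]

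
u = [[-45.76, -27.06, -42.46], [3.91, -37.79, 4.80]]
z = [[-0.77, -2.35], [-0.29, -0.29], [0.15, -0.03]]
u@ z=[[36.71, 116.66], [8.67, 1.63]]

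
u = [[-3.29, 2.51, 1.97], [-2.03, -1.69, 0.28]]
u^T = [[-3.29, -2.03], [2.51, -1.69], [1.97, 0.28]]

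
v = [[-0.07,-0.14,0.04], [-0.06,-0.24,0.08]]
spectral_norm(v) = 0.30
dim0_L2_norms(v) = [0.09, 0.28, 0.09]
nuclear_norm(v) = 0.33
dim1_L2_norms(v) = [0.16, 0.26]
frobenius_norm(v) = 0.31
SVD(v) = [[-0.52, -0.85], [-0.85, 0.52]] @ diag([0.30463378176077077, 0.029970969455976493]) @ [[0.29,0.91,-0.29], [0.94,-0.21,0.26]]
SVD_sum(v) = [[-0.05,-0.15,0.05],[-0.07,-0.24,0.08]] + [[-0.02,0.01,-0.01], [0.01,-0.00,0.0]]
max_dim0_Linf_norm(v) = 0.24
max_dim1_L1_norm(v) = 0.38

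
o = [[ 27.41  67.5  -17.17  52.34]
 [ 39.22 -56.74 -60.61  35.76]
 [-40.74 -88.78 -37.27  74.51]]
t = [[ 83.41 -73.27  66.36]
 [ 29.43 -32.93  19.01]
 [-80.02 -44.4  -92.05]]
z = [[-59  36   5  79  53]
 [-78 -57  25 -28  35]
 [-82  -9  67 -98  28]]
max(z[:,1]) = 36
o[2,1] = -88.78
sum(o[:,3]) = 162.61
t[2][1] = -44.4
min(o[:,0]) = -40.74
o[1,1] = -56.74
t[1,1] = -32.93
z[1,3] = -28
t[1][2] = 19.01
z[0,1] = 36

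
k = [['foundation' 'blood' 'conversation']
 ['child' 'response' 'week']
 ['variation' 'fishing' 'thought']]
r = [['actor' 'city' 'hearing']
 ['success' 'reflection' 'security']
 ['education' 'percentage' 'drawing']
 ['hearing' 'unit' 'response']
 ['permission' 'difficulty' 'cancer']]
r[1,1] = 'reflection'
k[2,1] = 'fishing'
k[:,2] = ['conversation', 'week', 'thought']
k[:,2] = ['conversation', 'week', 'thought']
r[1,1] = 'reflection'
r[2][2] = 'drawing'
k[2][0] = 'variation'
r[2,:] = ['education', 'percentage', 'drawing']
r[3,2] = 'response'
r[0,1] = 'city'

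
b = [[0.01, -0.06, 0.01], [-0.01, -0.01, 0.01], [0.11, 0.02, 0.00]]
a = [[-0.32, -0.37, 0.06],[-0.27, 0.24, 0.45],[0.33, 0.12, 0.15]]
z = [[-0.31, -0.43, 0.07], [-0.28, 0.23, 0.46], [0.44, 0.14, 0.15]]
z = a + b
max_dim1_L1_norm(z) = 0.97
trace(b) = 0.00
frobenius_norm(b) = 0.13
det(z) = -0.11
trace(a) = 0.07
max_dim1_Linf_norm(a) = 0.45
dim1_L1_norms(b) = [0.08, 0.03, 0.13]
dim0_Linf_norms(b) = [0.11, 0.06, 0.01]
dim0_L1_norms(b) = [0.13, 0.09, 0.02]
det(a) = -0.07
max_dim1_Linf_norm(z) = 0.46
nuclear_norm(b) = 0.18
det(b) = -0.00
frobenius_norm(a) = 0.85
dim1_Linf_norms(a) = [0.37, 0.45, 0.33]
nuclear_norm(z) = 1.52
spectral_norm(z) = 0.68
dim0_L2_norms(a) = [0.53, 0.46, 0.48]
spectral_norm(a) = 0.60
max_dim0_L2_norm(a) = 0.53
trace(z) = 0.07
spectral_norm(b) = 0.11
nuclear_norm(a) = 1.37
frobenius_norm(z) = 0.93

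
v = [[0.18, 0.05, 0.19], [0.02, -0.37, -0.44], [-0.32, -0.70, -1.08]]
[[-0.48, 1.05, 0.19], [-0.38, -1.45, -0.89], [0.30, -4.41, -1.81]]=v@[[-2.40,2.89,-1.44], [1.73,1.08,-0.72], [-0.69,2.53,2.57]]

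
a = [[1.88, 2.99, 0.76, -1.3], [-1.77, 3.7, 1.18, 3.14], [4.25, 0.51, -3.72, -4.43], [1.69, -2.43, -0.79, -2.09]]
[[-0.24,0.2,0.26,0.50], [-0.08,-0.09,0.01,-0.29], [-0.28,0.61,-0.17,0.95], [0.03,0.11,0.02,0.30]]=a @ [[-0.05,0.10,0.04,0.21], [-0.05,0.03,0.01,0.03], [0.01,-0.07,0.14,0.00], [0.00,0.02,-0.04,-0.01]]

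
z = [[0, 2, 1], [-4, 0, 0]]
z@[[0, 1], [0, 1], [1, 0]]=[[1, 2], [0, -4]]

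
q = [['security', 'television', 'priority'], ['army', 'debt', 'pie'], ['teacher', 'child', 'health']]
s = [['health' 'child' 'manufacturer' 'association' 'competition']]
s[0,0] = 'health'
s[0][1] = 'child'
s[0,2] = 'manufacturer'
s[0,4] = 'competition'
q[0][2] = 'priority'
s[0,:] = ['health', 'child', 'manufacturer', 'association', 'competition']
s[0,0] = 'health'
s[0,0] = 'health'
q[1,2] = 'pie'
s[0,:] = ['health', 'child', 'manufacturer', 'association', 'competition']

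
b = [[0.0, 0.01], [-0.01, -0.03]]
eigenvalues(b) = [-0.0, -0.03]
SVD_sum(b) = [[0.00, 0.01], [-0.01, -0.03]] + [[-0.00, 0.00], [-0.00, 0.0]]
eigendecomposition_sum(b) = [[-0.0,-0.00], [0.00,0.00]] + [[0.00, 0.01], [-0.01, -0.03]]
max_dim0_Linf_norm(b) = 0.03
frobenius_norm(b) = 0.03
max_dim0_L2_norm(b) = 0.03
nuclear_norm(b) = 0.04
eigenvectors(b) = [[0.93, -0.36], [-0.36, 0.93]]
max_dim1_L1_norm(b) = 0.04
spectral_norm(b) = 0.03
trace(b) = -0.03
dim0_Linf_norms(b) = [0.01, 0.03]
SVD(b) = [[0.29, -0.96],[-0.96, -0.29]] @ diag([0.033027756377319945, 0.0030277563773199474]) @ [[0.29, 0.96], [0.96, -0.29]]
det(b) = 0.00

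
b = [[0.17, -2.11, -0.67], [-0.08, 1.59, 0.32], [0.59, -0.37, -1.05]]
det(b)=0.124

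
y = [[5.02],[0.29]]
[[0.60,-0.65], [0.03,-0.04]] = y @ [[0.12,-0.13]]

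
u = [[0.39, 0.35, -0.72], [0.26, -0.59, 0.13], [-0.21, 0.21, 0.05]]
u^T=[[0.39, 0.26, -0.21], [0.35, -0.59, 0.21], [-0.72, 0.13, 0.05]]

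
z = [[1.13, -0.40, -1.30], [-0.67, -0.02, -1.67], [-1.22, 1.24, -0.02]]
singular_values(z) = [2.26, 1.99, 0.59]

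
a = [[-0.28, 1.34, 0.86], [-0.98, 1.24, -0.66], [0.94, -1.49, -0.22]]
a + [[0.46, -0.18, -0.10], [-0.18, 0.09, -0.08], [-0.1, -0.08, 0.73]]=[[0.18, 1.16, 0.76],[-1.16, 1.33, -0.74],[0.84, -1.57, 0.51]]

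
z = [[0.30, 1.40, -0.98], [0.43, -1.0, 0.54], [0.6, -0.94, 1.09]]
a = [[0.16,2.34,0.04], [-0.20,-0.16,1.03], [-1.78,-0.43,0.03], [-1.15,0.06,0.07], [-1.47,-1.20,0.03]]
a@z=[[1.08,  -2.15,  1.15], [0.49,  -1.09,  1.23], [-0.7,  -2.09,  1.54], [-0.28,  -1.74,  1.24], [-0.94,  -0.89,  0.83]]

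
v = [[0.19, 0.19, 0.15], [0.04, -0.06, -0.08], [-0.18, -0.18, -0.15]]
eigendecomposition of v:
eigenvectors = [[-0.69, -0.24, -0.56], [-0.36, 0.74, 0.62], [0.62, -0.62, 0.56]]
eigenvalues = [0.15, -0.01, -0.17]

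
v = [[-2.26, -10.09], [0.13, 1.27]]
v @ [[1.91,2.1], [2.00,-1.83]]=[[-24.50, 13.72], [2.79, -2.05]]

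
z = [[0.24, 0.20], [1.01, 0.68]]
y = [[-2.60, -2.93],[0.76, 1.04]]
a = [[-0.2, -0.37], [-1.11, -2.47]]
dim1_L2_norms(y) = [3.92, 1.29]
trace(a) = -2.67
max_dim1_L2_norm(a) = 2.71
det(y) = -0.48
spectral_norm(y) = 4.12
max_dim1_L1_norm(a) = 3.58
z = a @ y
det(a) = 0.08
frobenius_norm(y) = 4.12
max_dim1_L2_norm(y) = 3.92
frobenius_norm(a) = 2.74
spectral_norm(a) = 2.74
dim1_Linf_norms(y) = [2.93, 1.04]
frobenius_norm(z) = 1.26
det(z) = -0.04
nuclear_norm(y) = 4.24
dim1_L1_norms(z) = [0.44, 1.69]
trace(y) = -1.56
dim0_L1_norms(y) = [3.36, 3.97]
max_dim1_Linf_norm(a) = 2.47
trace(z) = 0.92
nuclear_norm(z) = 1.29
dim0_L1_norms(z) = [1.25, 0.88]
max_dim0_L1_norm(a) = 2.84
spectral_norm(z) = 1.26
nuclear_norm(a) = 2.77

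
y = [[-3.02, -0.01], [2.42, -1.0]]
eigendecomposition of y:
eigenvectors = [[-0.64, 0.00],[0.77, -1.00]]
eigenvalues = [-3.01, -1.01]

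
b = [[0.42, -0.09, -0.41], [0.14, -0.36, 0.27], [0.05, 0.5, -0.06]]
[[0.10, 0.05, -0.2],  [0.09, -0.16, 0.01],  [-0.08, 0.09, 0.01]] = b @[[0.21, -0.14, -0.21], [-0.17, 0.16, 0.08], [0.01, -0.31, 0.26]]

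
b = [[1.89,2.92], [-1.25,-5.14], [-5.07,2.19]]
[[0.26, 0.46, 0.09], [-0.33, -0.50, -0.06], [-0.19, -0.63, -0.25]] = b @ [[0.06, 0.15, 0.05], [0.05, 0.06, 0.0]]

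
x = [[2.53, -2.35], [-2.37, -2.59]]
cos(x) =[[-0.95, 0.01], [0.01, -0.93]]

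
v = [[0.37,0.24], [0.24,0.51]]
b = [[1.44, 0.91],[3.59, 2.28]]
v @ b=[[1.39,0.88], [2.18,1.38]]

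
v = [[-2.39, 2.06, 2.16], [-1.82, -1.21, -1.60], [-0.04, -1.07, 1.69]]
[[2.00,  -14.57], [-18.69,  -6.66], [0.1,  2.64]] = v@ [[5.15, 4.68],[4.06, -2.04],[2.75, 0.38]]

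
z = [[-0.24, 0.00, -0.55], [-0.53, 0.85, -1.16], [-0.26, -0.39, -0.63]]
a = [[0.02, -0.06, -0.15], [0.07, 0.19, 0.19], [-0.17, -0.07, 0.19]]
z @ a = [[0.09, 0.05, -0.07],[0.25, 0.27, 0.02],[0.07, -0.01, -0.15]]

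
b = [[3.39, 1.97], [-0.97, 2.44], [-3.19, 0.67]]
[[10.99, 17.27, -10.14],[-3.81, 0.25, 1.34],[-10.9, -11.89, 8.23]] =b@ [[3.37,4.09,-2.69], [-0.22,1.73,-0.52]]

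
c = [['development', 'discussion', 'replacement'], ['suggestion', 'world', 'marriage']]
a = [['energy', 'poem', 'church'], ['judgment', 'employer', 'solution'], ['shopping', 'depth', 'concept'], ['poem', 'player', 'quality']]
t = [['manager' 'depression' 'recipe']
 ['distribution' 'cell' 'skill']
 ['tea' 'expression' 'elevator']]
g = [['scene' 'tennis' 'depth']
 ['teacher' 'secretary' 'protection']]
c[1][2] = 'marriage'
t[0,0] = 'manager'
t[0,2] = 'recipe'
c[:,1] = ['discussion', 'world']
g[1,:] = ['teacher', 'secretary', 'protection']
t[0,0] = 'manager'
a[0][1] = 'poem'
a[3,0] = 'poem'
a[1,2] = 'solution'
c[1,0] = 'suggestion'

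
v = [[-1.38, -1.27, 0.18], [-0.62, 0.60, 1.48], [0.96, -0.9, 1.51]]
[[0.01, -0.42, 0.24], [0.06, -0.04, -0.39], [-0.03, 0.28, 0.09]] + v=[[-1.37, -1.69, 0.42], [-0.56, 0.56, 1.09], [0.93, -0.62, 1.60]]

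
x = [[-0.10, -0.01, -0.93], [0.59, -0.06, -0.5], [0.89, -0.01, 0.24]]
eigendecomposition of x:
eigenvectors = [[(-0.6+0j), (-0.6-0j), -0.01+0.00j], [-0.37+0.40j, -0.37-0.40j, (-1+0j)], [0.11+0.57j, (0.11-0.57j), (0.01+0j)]]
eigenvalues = [(0.06+0.89j), (0.06-0.89j), (-0.05+0j)]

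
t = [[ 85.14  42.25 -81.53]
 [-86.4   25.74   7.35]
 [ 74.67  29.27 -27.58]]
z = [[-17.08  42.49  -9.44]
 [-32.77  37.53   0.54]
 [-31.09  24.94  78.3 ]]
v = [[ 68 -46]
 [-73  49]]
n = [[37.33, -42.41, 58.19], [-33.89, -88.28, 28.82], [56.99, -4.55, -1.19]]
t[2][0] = 74.67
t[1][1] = 25.74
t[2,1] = 29.27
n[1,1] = -88.28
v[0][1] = -46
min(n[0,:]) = -42.41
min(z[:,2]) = -9.44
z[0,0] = -17.08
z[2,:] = [-31.09, 24.94, 78.3]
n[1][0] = -33.89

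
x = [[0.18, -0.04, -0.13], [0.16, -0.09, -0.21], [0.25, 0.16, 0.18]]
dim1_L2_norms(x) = [0.23, 0.28, 0.35]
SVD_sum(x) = [[0.14, -0.06, -0.15], [0.18, -0.08, -0.19], [-0.0, 0.0, 0.0]] + [[0.03, 0.02, 0.02], [-0.02, -0.01, -0.02], [0.25, 0.16, 0.18]] + [[0.0, -0.00, 0.00],[-0.00, 0.0, -0.00],[-0.0, 0.0, -0.0]]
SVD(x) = [[-0.62,0.14,-0.77],[-0.78,-0.09,0.62],[0.02,0.99,0.16]] @ diag([0.35432603223917347, 0.3516418027437652, 0.0010513994289132321]) @ [[-0.66, 0.28, 0.7], [0.73, 0.46, 0.51], [-0.18, 0.85, -0.50]]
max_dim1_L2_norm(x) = 0.35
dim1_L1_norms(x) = [0.35, 0.46, 0.59]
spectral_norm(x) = 0.35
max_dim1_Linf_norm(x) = 0.25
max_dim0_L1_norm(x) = 0.59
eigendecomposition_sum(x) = [[(0.09+0.07j), -0.02+0.04j, -0.06+0.05j],[0.08+0.13j, -0.05+0.04j, (-0.11+0.02j)],[0.12-0.18j, (0.08+0.04j), (0.09+0.12j)]] + [[(0.09-0.07j), -0.02-0.04j, -0.06-0.05j], [0.08-0.13j, -0.05-0.04j, (-0.11-0.02j)], [0.12+0.18j, (0.08-0.04j), (0.09-0.12j)]] + [[0.00-0.00j, -0.00+0.00j, -0.00+0.00j], [(-0+0j), -0j, 0.00-0.00j], [0.00-0.00j, (-0+0j), -0.00+0.00j]]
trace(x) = 0.27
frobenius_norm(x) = 0.50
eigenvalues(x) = [(0.13+0.23j), (0.13-0.23j), 0j]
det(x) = 0.00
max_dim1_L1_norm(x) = 0.59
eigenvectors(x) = [[(0.01-0.39j), (0.01+0.39j), (0.18+0j)],[0.20-0.49j, 0.20+0.49j, (-0.84+0j)],[-0.75+0.00j, -0.75-0.00j, 0.51+0.00j]]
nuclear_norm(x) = 0.71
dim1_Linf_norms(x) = [0.18, 0.21, 0.25]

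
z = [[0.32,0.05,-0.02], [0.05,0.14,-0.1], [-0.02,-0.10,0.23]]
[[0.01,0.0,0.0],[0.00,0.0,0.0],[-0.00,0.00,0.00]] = z @ [[0.04, 0.0, 0.00],[0.00, 0.0, 0.00],[0.00, 0.00, 0.0]]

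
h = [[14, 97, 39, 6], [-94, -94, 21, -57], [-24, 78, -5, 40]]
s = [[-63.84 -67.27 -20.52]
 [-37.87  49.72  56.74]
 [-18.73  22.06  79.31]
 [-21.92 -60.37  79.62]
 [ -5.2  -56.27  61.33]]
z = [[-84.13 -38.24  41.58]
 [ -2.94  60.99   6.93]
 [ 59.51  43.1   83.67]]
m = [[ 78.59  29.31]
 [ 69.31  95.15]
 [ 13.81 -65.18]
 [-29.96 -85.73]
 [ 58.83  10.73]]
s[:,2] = [-20.52, 56.74, 79.31, 79.62, 61.33]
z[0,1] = -38.24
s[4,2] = 61.33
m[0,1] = 29.31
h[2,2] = -5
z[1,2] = 6.93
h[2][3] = 40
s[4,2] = 61.33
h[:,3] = [6, -57, 40]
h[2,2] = -5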